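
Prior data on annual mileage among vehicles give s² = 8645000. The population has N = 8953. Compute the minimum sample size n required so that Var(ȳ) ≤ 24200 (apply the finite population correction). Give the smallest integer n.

Without fpc, n₀ = s²/D = 8645000/24200 = 357.2314.
With fpc, (1 − n/N)·s²/n ≤ D requires n ≥ n₀/(1 + n₀/N) = 357.2314/(1 + 357.2314/8953) = 343.5245.
Rounding up, n = 344.

344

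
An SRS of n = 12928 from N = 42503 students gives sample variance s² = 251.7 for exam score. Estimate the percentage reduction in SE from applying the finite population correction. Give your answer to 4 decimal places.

f = n/N = 12928/42503 = 0.30416676.
SE_no-fpc = √(s²/n) = 0.13953268; SE_fpc = √((1−f)s²/n) = 0.11639344.
Ratio = √(1−f) = 0.83416619. Reduction = 100·(1 − 0.83416619) = 16.5834%.

16.5834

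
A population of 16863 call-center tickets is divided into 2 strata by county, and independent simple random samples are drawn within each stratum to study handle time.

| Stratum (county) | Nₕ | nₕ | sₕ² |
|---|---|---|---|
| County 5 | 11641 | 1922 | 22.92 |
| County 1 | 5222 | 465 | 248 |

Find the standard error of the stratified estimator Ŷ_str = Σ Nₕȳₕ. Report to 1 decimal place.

Var(Ŷ_str) = Σₕ Nₕ²(1 − fₕ)sₕ²/nₕ.
County 5: 11641²·(1 − 1922/11641)·22.92/1922 = 1.34919 × 10^6.
County 1: 5222²·(1 − 465/5222)·248/465 = 1.3248562 × 10^7.
Sum = 1.4597752 × 10^7.
SE = √(1.4597752 × 10^7) = 3820.7.

3820.7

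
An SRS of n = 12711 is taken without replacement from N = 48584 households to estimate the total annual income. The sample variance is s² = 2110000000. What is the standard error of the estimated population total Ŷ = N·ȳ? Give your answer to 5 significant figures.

Var(Ŷ) = N²·Var(ȳ) = N²·(1 − n/N)·s²/n.
f = 12711/48584 = 0.26162934; Var(ȳ) = 0.73837066·2110000000/12711 = 122568.02.
Var(Ŷ) = 48584² · 122568.02 = 2.8931017 × 10^14.
SE(Ŷ) = √(2.8931017 × 10^14) = 1.7009 × 10^7.

1.7009 × 10^7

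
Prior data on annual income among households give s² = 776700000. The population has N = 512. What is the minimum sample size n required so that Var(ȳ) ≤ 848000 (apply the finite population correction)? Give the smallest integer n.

Without fpc, n₀ = s²/D = 776700000/848000 = 915.9198.
With fpc, (1 − n/N)·s²/n ≤ D requires n ≥ n₀/(1 + n₀/N) = 915.9198/(1 + 915.9198/512) = 328.4155.
Rounding up, n = 329.

329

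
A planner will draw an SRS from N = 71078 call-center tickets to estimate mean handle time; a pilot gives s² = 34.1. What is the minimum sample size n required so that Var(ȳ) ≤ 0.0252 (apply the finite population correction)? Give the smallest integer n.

Without fpc, n₀ = s²/D = 34.1/0.0252 = 1353.1746.
With fpc, (1 − n/N)·s²/n ≤ D requires n ≥ n₀/(1 + n₀/N) = 1353.1746/(1 + 1353.1746/71078) = 1327.8943.
Rounding up, n = 1328.

1328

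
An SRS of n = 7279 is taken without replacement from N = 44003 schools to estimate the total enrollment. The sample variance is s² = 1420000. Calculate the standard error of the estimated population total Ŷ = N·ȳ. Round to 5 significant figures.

561470

Var(Ŷ) = N²·Var(ȳ) = N²·(1 − n/N)·s²/n.
f = 7279/44003 = 0.16542054; Var(ȳ) = 0.83457946·1420000/7279 = 162.81121.
Var(Ŷ) = 44003² · 162.81121 = 3.1524549 × 10^11.
SE(Ŷ) = √(3.1524549 × 10^11) = 561470.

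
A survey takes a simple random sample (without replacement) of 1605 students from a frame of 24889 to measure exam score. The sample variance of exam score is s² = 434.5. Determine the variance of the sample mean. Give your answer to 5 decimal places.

0.25326

Under SRS without replacement, Var(ȳ) = (1 − f)·s²/n with f = n/N = 1605/24889 = 0.06448632.
Var(ȳ) = (1 − 0.06448632)·434.5/1605 = 0.93551368·0.27071651 = 0.253259.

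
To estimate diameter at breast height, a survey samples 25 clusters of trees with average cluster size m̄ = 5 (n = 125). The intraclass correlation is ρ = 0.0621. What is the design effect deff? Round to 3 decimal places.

1.248

deff = 1 + (5 − 1)·0.0621 = 1 + 0.2484 = 1.2484.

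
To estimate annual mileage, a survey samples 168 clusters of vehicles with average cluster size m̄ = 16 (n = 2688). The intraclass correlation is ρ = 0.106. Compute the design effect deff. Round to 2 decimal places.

2.59

deff = 1 + (16 − 1)·0.106 = 1 + 1.59 = 2.59.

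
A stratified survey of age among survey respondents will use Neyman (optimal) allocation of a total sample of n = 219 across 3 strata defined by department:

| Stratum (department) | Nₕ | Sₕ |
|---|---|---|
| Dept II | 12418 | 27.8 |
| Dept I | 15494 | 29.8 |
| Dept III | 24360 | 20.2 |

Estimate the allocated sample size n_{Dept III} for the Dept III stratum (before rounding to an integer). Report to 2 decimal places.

82.96

Neyman allocation: nₕ = n·NₕSₕ / Σⱼ NⱼSⱼ.
Σ NⱼSⱼ = 12418·27.8 + 15494·29.8 + 24360·20.2 = 1.2990136 × 10^6.
n_{Dept III} = 219·24360·20.2 / (1.2990136 × 10^6) = 82.96.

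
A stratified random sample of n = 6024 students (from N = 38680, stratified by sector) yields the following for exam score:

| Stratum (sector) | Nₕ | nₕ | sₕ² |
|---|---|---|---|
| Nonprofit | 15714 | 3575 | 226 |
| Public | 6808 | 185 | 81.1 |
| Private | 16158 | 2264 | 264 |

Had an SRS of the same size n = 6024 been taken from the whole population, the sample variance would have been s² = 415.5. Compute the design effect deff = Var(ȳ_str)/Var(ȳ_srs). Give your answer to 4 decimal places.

Var(ȳ_str) = Σ Wₕ²(1−fₕ)sₕ²/nₕ with Wₕ = Nₕ/38680:
  Nonprofit: (15714/38680)²·(1−3575/15714)·226/3575 = 0.0080598901
  Public: (6808/38680)²·(1−185/6808)·81.1/185 = 0.01321145
  Private: (16158/38680)²·(1−2264/16158)·264/2264 = 0.017497237
  → Var(ȳ_str) = 0.038768577.
Var(ȳ_srs) = (1 − 6024/38680)·415.5/6024 = 0.058232118.
deff = 0.038768577 / 0.058232118 = 0.6658.

0.6658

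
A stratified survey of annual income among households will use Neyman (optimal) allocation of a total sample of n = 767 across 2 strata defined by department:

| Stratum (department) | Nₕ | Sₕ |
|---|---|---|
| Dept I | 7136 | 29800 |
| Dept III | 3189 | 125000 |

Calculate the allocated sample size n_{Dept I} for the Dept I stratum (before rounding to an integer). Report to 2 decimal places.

Neyman allocation: nₕ = n·NₕSₕ / Σⱼ NⱼSⱼ.
Σ NⱼSⱼ = 7136·29800 + 3189·125000 = 6.112778 × 10^8.
n_{Dept I} = 767·7136·29800 / (6.112778 × 10^8) = 266.83.

266.83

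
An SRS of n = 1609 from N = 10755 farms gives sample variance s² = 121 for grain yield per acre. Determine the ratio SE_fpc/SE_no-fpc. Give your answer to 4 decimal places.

f = n/N = 1609/10755 = 0.14960483.
SE_no-fpc = √(s²/n) = 0.27422981; SE_fpc = √((1−f)s²/n) = 0.25288616.
Ratio = √(1−f) = 0.92216873.

0.9222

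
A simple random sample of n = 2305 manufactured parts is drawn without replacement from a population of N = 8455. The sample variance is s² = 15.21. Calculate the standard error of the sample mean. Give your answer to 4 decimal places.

Under SRS without replacement, Var(ȳ) = (1 − f)·s²/n with f = n/N = 2305/8455 = 0.27261975.
Var(ȳ) = (1 − 0.27261975)·15.21/2305 = 0.72738025·0.0065986985 = 0.0047997629.
SE(ȳ) = √(0.0047997629) = 0.0693.

0.0693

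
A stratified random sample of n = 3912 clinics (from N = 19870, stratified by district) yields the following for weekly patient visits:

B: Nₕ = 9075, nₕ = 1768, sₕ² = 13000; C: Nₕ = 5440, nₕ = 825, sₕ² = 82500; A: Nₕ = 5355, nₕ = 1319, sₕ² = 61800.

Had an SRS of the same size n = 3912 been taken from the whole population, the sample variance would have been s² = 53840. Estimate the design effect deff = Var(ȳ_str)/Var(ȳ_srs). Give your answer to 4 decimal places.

Var(ȳ_str) = Σ Wₕ²(1−fₕ)sₕ²/nₕ with Wₕ = Nₕ/19870:
  B: (9075/19870)²·(1−1768/9075)·13000/1768 = 1.2349549
  C: (5440/19870)²·(1−825/5440)·82500/825 = 6.3587957
  A: (5355/19870)²·(1−1319/5355)·61800/1319 = 2.56483
  → Var(ȳ_str) = 10.158581.
Var(ȳ_srs) = (1 − 3912/19870)·53840/3912 = 11.053169.
deff = 10.158581 / 11.053169 = 0.9191.

0.9191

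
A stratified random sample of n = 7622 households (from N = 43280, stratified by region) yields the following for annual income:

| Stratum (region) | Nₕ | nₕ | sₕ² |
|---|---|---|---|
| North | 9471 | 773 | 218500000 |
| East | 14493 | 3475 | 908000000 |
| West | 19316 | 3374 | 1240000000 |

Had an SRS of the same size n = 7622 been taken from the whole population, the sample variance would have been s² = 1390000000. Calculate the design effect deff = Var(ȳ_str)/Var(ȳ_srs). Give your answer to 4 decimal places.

0.6331

Var(ȳ_str) = Σ Wₕ²(1−fₕ)sₕ²/nₕ with Wₕ = Nₕ/43280:
  North: (9471/43280)²·(1−773/9471)·218500000/773 = 12431.189
  East: (14493/43280)²·(1−3475/14493)·908000000/3475 = 22274.994
  West: (19316/43280)²·(1−3374/19316)·1240000000/3374 = 60417.41
  → Var(ȳ_str) = 95123.593.
Var(ȳ_srs) = (1 − 7622/43280)·1390000000/7622 = 150250.38.
deff = 95123.593 / 150250.38 = 0.6331.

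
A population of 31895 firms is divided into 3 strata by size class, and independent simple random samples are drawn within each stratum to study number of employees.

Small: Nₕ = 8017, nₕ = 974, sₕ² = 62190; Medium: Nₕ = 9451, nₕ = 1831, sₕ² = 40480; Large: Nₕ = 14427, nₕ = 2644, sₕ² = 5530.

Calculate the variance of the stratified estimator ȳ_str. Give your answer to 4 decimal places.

5.4585

Var(ȳ_str) = Σₕ Wₕ²(1 − fₕ)sₕ²/nₕ with Wₕ = Nₕ/N, N = 31895.
Small: Wₕ = 0.25135601; term = 0.25135601²·(1 − 0.12149183)·62190/974 = 3.5439367.
Medium: Wₕ = 0.29631604; term = 0.29631604²·(1 − 0.19373611)·40480/1831 = 1.5650913.
Large: Wₕ = 0.45232795; term = 0.45232795²·(1 − 0.18326748)·5530/2644 = 0.34950257.
Sum = 5.4585306.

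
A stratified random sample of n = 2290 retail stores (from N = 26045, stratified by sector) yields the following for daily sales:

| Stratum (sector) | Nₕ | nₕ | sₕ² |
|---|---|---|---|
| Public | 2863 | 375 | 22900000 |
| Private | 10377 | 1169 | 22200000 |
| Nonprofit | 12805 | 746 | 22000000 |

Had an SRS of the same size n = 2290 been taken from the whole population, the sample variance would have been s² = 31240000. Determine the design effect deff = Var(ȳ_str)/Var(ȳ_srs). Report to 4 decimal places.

0.8061

Var(ȳ_str) = Σ Wₕ²(1−fₕ)sₕ²/nₕ with Wₕ = Nₕ/26045:
  Public: (2863/26045)²·(1−375/2863)·22900000/375 = 641.24976
  Private: (10377/26045)²·(1−1169/10377)·22200000/1169 = 2675.019
  Nonprofit: (12805/26045)²·(1−746/12805)·22000000/746 = 6713.1447
  → Var(ȳ_str) = 10029.413.
Var(ȳ_srs) = (1 − 2290/26045)·31240000/2290 = 12442.459.
deff = 10029.413 / 12442.459 = 0.8061.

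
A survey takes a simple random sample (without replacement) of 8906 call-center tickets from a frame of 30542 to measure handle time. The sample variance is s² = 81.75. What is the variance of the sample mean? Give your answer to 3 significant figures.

0.00650

Under SRS without replacement, Var(ȳ) = (1 − f)·s²/n with f = n/N = 8906/30542 = 0.29159845.
Var(ȳ) = (1 − 0.29159845)·81.75/8906 = 0.70840155·0.009179205 = 0.006502563.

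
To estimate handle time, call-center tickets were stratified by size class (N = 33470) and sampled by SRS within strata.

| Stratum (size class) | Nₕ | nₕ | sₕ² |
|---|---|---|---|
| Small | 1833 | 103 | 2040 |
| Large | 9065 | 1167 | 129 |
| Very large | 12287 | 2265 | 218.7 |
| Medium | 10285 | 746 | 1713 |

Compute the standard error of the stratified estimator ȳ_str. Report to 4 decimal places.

0.5243

Var(ȳ_str) = Σₕ Wₕ²(1 − fₕ)sₕ²/nₕ with Wₕ = Nₕ/N, N = 33470.
Small: Wₕ = 0.05476546; term = 0.05476546²·(1 − 0.05619203)·2040/103 = 0.056064775.
Large: Wₕ = 0.27083956; term = 0.27083956²·(1 − 0.12873690)·129/1167 = 0.0070646779.
Very large: Wₕ = 0.36710487; term = 0.36710487²·(1 − 0.18434117)·218.7/2265 = 0.010613764.
Medium: Wₕ = 0.30729011; term = 0.30729011²·(1 − 0.07253281)·1713/746 = 0.20110101.
Sum = 0.27484423.
SE = √(0.27484423) = 0.5243.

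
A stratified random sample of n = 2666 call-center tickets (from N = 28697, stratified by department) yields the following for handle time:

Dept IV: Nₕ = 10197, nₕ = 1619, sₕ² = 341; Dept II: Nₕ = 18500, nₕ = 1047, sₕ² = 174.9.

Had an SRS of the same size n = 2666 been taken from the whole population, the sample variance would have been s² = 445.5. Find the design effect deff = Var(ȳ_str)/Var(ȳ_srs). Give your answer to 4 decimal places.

0.5797

Var(ȳ_str) = Σ Wₕ²(1−fₕ)sₕ²/nₕ with Wₕ = Nₕ/28697:
  Dept IV: (10197/28697)²·(1−1619/10197)·341/1619 = 0.022371391
  Dept II: (18500/28697)²·(1−1047/18500)·174.9/1047 = 0.065495574
  → Var(ȳ_str) = 0.087866965.
Var(ȳ_srs) = (1 − 2666/28697)·445.5/2666 = 0.15158001.
deff = 0.087866965 / 0.15158001 = 0.5797.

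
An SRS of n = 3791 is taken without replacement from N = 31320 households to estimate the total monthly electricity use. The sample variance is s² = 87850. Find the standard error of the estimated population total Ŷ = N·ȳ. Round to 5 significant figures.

Var(Ŷ) = N²·Var(ȳ) = N²·(1 − n/N)·s²/n.
f = 3791/31320 = 0.12104087; Var(ȳ) = 0.87895913·87850/3791 = 20.368388.
Var(Ŷ) = 31320² · 20.368388 = 1.9980215 × 10^10.
SE(Ŷ) = √(1.9980215 × 10^10) = 141350.

141350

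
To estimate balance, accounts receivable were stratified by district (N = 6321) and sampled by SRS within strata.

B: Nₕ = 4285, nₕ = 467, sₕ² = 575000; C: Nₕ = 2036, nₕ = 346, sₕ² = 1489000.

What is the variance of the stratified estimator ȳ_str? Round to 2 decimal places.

Var(ȳ_str) = Σₕ Wₕ²(1 − fₕ)sₕ²/nₕ with Wₕ = Nₕ/N, N = 6321.
B: Wₕ = 0.67789907; term = 0.67789907²·(1 − 0.10898483)·575000/467 = 504.15739.
C: Wₕ = 0.32210093; term = 0.32210093²·(1 − 0.16994106)·1489000/346 = 370.60519.
Sum = 874.76258.

874.76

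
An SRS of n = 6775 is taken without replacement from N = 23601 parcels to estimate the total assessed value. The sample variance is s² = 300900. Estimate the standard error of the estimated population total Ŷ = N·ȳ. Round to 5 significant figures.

Var(Ŷ) = N²·Var(ȳ) = N²·(1 − n/N)·s²/n.
f = 6775/23601 = 0.28706411; Var(ȳ) = 0.71293589·300900/6775 = 31.663824.
Var(Ŷ) = 23601² · 31.663824 = 1.7636978 × 10^10.
SE(Ŷ) = √(1.7636978 × 10^10) = 132800.

132800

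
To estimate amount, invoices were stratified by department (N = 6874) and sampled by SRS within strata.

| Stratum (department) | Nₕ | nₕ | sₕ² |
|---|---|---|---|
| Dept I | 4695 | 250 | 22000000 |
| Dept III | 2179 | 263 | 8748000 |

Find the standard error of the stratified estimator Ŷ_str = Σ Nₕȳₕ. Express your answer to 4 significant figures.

Var(Ŷ_str) = Σₕ Nₕ²(1 − fₕ)sₕ²/nₕ.
Dept I: 4695²·(1 − 250/4695)·22000000/250 = 1.8364962 × 10^12.
Dept III: 2179²·(1 − 263/2179)·8748000/263 = 1.3886914 × 10^11.
Sum = 1.9753653 × 10^12.
SE = √(1.9753653 × 10^12) = 1.405 × 10^6.

1.405 × 10^6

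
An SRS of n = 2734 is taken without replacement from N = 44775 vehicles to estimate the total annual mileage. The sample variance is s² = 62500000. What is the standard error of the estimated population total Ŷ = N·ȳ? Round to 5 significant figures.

6.5599 × 10^6

Var(Ŷ) = N²·Var(ȳ) = N²·(1 − n/N)·s²/n.
f = 2734/44775 = 0.06106086; Var(ȳ) = 0.93893914·62500000/2734 = 21464.41.
Var(Ŷ) = 44775² · 21464.41 = 4.3031863 × 10^13.
SE(Ŷ) = √(4.3031863 × 10^13) = 6.5599 × 10^6.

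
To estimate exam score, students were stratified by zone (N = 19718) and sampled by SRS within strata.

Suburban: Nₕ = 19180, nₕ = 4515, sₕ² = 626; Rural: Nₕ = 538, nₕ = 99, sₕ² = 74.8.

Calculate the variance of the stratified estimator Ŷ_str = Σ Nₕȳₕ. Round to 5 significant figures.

3.9177 × 10^7

Var(Ŷ_str) = Σₕ Nₕ²(1 − fₕ)sₕ²/nₕ.
Suburban: 19180²·(1 − 4515/19180)·626/4515 = 3.8998441 × 10^7.
Rural: 538²·(1 − 99/538)·74.8/99 = 178448.62.
Sum = 3.917689 × 10^7.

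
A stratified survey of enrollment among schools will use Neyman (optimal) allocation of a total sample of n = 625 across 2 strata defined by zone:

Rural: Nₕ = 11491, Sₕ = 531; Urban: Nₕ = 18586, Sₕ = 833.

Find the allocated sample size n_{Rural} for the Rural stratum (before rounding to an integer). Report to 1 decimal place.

176.7

Neyman allocation: nₕ = n·NₕSₕ / Σⱼ NⱼSⱼ.
Σ NⱼSⱼ = 11491·531 + 18586·833 = 2.1583859 × 10^7.
n_{Rural} = 625·11491·531 / (2.1583859 × 10^7) = 176.7.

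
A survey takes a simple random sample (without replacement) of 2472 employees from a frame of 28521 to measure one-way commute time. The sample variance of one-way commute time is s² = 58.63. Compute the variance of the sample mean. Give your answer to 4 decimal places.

Under SRS without replacement, Var(ȳ) = (1 − f)·s²/n with f = n/N = 2472/28521 = 0.08667298.
Var(ȳ) = (1 − 0.08667298)·58.63/2472 = 0.91332702·0.023717638 = 0.021661959.

0.0217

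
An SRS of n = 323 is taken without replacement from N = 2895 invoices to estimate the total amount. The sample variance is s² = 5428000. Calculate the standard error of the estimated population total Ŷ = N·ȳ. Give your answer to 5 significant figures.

353740

Var(Ŷ) = N²·Var(ȳ) = N²·(1 − n/N)·s²/n.
f = 323/2895 = 0.11157168; Var(ȳ) = 0.88842832·5428000/323 = 14929.997.
Var(Ŷ) = 2895² · 14929.997 = 1.2512868 × 10^11.
SE(Ŷ) = √(1.2512868 × 10^11) = 353740.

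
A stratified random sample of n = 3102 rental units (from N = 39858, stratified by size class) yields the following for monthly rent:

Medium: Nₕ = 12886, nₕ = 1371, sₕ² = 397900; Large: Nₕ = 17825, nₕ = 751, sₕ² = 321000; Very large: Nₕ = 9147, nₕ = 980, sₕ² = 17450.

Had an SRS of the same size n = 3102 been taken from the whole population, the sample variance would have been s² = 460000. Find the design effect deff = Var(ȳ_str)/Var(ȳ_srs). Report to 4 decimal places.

0.8031

Var(ȳ_str) = Σ Wₕ²(1−fₕ)sₕ²/nₕ with Wₕ = Nₕ/39858:
  Medium: (12886/39858)²·(1−1371/12886)·397900/1371 = 27.10738
  Large: (17825/39858)²·(1−751/17825)·321000/751 = 81.883973
  Very large: (9147/39858)²·(1−980/9147)·17450/980 = 0.8372971
  → Var(ȳ_str) = 109.82865.
Var(ȳ_srs) = (1 − 3102/39858)·460000/3102 = 136.75045.
deff = 109.82865 / 136.75045 = 0.8031.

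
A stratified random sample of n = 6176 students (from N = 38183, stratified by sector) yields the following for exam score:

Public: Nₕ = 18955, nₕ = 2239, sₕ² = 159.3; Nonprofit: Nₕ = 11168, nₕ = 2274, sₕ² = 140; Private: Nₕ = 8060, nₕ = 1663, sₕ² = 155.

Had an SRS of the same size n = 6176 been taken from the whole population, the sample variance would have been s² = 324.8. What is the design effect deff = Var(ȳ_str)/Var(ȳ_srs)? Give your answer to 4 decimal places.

Var(ȳ_str) = Σ Wₕ²(1−fₕ)sₕ²/nₕ with Wₕ = Nₕ/38183:
  Public: (18955/38183)²·(1−2239/18955)·159.3/2239 = 0.01546243
  Nonprofit: (11168/38183)²·(1−2274/11168)·140/2274 = 0.0041944016
  Private: (8060/38183)²·(1−1663/8060)·155/1663 = 0.0032961787
  → Var(ȳ_str) = 0.02295301.
Var(ȳ_srs) = (1 − 6176/38183)·324.8/6176 = 0.04408427.
deff = 0.02295301 / 0.04408427 = 0.5207.

0.5207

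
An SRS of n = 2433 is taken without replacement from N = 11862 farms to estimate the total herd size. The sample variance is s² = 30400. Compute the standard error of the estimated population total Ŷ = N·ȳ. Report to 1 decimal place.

37383.3

Var(Ŷ) = N²·Var(ȳ) = N²·(1 − n/N)·s²/n.
f = 2433/11862 = 0.20510875; Var(ȳ) = 0.79489125·30400/2433 = 9.9320567.
Var(Ŷ) = 11862² · 9.9320567 = 1.3975103 × 10^9.
SE(Ŷ) = √(1.3975103 × 10^9) = 37383.3.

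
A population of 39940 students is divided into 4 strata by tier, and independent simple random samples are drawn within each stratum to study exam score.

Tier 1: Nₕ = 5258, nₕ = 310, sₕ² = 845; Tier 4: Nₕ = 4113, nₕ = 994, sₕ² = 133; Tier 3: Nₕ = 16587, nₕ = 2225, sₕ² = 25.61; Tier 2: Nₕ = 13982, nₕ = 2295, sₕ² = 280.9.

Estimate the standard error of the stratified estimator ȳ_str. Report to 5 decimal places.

Var(ȳ_str) = Σₕ Wₕ²(1 − fₕ)sₕ²/nₕ with Wₕ = Nₕ/N, N = 39940.
Tier 1: Wₕ = 0.13164747; term = 0.13164747²·(1 − 0.05895778)·845/310 = 0.044455875.
Tier 4: Wₕ = 0.10297947; term = 0.10297947²·(1 − 0.24167274)·133/994 = 0.0010760271.
Tier 3: Wₕ = 0.41529795; term = 0.41529795²·(1 − 0.13414119)·25.61/2225 = 0.0017188826.
Tier 2: Wₕ = 0.35007511; term = 0.35007511²·(1 − 0.16413961)·280.9/2295 = 0.012537914.
Sum = 0.059788699.
SE = √(0.059788699) = 0.24452.

0.24452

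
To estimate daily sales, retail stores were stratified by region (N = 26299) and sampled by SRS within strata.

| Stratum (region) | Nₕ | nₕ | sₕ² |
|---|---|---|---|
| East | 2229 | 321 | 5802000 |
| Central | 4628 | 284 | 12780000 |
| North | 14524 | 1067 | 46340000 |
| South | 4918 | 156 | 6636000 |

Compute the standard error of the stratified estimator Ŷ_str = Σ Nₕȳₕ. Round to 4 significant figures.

3.235 × 10^6

Var(Ŷ_str) = Σₕ Nₕ²(1 − fₕ)sₕ²/nₕ.
East: 2229²·(1 − 321/2229)·5802000/321 = 7.6870752 × 10^10.
Central: 4628²·(1 − 284/4628)·12780000/284 = 9.0468144 × 10^11.
North: 14524²·(1 − 1067/14524)·46340000/1067 = 8.4884052 × 10^12.
South: 4918²·(1 − 156/4918)·6636000/156 = 9.9623018 × 10^11.
Sum = 1.0466188 × 10^13.
SE = √(1.0466188 × 10^13) = 3.235 × 10^6.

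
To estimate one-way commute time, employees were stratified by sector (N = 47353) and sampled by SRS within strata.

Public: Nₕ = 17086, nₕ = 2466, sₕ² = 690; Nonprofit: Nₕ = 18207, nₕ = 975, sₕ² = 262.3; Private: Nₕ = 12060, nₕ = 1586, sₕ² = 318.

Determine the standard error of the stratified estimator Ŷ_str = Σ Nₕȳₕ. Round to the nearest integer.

Var(Ŷ_str) = Σₕ Nₕ²(1 − fₕ)sₕ²/nₕ.
Public: 17086²·(1 − 2466/17086)·690/2466 = 6.9894627 × 10^7.
Nonprofit: 18207²·(1 − 975/18207)·262.3/975 = 8.4404918 × 10^7.
Private: 12060²·(1 − 1586/12060)·318/1586 = 2.5327004 × 10^7.
Sum = 1.7962655 × 10^8.
SE = √(1.7962655 × 10^8) = 13402.

13402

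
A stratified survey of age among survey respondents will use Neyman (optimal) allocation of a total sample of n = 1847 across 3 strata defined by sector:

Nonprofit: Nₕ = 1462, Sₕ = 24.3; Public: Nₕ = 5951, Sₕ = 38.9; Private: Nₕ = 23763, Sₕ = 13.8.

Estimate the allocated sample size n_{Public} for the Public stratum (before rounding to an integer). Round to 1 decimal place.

718.7

Neyman allocation: nₕ = n·NₕSₕ / Σⱼ NⱼSⱼ.
Σ NⱼSⱼ = 1462·24.3 + 5951·38.9 + 23763·13.8 = 594949.9.
n_{Public} = 1847·5951·38.9 / 594949.9 = 718.7.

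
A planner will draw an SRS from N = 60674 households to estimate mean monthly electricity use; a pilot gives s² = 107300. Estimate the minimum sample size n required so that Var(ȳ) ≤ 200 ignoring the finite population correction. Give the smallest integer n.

537

Without fpc, n₀ = s²/D = 107300/200 = 536.5000.
Rounding up, n = 537.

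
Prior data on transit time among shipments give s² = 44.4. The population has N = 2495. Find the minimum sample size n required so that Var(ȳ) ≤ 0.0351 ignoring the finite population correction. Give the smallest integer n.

Without fpc, n₀ = s²/D = 44.4/0.0351 = 1264.9573.
Rounding up, n = 1265.

1265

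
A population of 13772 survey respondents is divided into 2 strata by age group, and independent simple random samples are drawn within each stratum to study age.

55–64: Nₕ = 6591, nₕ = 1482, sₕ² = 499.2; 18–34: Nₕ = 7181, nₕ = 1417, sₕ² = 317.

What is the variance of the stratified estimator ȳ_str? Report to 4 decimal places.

Var(ȳ_str) = Σₕ Wₕ²(1 − fₕ)sₕ²/nₕ with Wₕ = Nₕ/N, N = 13772.
55–64: Wₕ = 0.47857973; term = 0.47857973²·(1 − 0.22485207)·499.2/1482 = 0.05980253.
18–34: Wₕ = 0.52142027; term = 0.52142027²·(1 − 0.19732628)·317/1417 = 0.048820732.
Sum = 0.10862326.

0.1086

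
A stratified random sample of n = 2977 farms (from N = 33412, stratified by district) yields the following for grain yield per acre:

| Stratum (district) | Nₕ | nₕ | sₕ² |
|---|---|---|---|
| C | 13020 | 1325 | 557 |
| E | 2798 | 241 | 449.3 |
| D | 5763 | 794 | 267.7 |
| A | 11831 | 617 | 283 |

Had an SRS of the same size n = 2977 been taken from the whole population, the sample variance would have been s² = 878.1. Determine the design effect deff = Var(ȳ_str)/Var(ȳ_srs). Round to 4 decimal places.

Var(ȳ_str) = Σ Wₕ²(1−fₕ)sₕ²/nₕ with Wₕ = Nₕ/33412:
  C: (13020/33412)²·(1−1325/13020)·557/1325 = 0.057338402
  E: (2798/33412)²·(1−241/2798)·449.3/241 = 0.011947935
  D: (5763/33412)²·(1−794/5763)·267.7/794 = 0.008648495
  A: (11831/33412)²·(1−617/11831)·283/617 = 0.05451027
  → Var(ȳ_str) = 0.1324451.
Var(ȳ_srs) = (1 − 2977/33412)·878.1/2977 = 0.26868039.
deff = 0.1324451 / 0.26868039 = 0.4929.

0.4929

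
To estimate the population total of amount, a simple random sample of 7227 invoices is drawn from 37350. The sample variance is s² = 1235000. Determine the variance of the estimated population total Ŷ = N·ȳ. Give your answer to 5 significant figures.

Var(Ŷ) = N²·Var(ȳ) = N²·(1 − n/N)·s²/n.
f = 7227/37350 = 0.19349398; Var(ȳ) = 0.80650602·1235000/7227 = 137.82136.
Var(Ŷ) = 37350² · 137.82136 = 1.922639 × 10^11.

1.9226 × 10^11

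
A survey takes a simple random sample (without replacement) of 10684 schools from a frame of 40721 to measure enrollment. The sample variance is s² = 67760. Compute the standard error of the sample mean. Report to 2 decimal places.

Under SRS without replacement, Var(ȳ) = (1 − f)·s²/n with f = n/N = 10684/40721 = 0.26237077.
Var(ȳ) = (1 − 0.26237077)·67760/10684 = 0.73762923·6.3421939 = 4.6781876.
SE(ȳ) = √(4.6781876) = 2.16.

2.16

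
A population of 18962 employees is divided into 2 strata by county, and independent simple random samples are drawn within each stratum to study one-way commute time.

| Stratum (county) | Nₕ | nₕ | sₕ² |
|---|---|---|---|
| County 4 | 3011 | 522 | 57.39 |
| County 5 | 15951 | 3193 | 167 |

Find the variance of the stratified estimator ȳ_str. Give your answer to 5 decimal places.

Var(ȳ_str) = Σₕ Wₕ²(1 − fₕ)sₕ²/nₕ with Wₕ = Nₕ/N, N = 18962.
County 4: Wₕ = 0.15879127; term = 0.15879127²·(1 − 0.17336433)·57.39/522 = 0.0022915698.
County 5: Wₕ = 0.84120873; term = 0.84120873²·(1 − 0.20017554)·167/3193 = 0.029601913.
Sum = 0.031893483.

0.03189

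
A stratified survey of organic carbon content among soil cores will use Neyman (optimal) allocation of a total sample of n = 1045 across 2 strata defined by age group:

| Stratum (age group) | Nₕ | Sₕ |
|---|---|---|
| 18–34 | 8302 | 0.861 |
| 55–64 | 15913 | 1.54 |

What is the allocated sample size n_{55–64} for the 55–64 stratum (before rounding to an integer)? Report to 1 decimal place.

809.0

Neyman allocation: nₕ = n·NₕSₕ / Σⱼ NⱼSⱼ.
Σ NⱼSⱼ = 8302·0.861 + 15913·1.54 = 31654.042.
n_{55–64} = 1045·15913·1.54 / 31654.042 = 809.0.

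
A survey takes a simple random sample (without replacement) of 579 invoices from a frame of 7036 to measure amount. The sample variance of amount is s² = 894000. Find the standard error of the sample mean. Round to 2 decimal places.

37.64

Under SRS without replacement, Var(ȳ) = (1 − f)·s²/n with f = n/N = 579/7036 = 0.08229107.
Var(ȳ) = (1 − 0.08229107)·894000/579 = 0.91770893·1544.0415 = 1416.9806.
SE(ȳ) = √(1416.9806) = 37.64.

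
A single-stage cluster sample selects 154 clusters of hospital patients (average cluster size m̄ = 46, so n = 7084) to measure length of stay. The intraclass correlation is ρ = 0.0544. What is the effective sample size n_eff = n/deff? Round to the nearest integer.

deff = 1 + (46 − 1)·0.0544 = 1 + 2.448 = 3.448.
n_eff = 7084 / 3.448 = 2055.

2055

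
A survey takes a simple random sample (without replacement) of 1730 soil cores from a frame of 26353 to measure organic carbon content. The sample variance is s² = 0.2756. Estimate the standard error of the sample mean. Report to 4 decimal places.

0.0122

Under SRS without replacement, Var(ȳ) = (1 − f)·s²/n with f = n/N = 1730/26353 = 0.06564717.
Var(ȳ) = (1 − 0.06564717)·0.2756/1730 = 0.93435283·1.5930636 × 10^-4 = 1.4884835 × 10^-4.
SE(ȳ) = √(1.4884835 × 10^-4) = 0.0122.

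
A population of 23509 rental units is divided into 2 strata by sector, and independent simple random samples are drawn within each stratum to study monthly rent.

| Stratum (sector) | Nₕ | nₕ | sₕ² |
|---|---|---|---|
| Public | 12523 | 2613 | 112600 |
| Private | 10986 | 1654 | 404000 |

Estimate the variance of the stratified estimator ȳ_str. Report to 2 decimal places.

Var(ȳ_str) = Σₕ Wₕ²(1 − fₕ)sₕ²/nₕ with Wₕ = Nₕ/N, N = 23509.
Public: Wₕ = 0.53268961; term = 0.53268961²·(1 − 0.20865607)·112600/2613 = 9.6763753.
Private: Wₕ = 0.46731039; term = 0.46731039²·(1 − 0.15055525)·404000/1654 = 45.309772.
Sum = 54.986147.

54.99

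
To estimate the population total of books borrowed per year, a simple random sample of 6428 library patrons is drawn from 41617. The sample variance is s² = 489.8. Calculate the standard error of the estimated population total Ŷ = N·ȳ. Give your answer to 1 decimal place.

Var(Ŷ) = N²·Var(ȳ) = N²·(1 − n/N)·s²/n.
f = 6428/41617 = 0.15445611; Var(ȳ) = 0.84554389·489.8/6428 = 0.064428655.
Var(Ŷ) = 41617² · 0.064428655 = 1.115888 × 10^8.
SE(Ŷ) = √(1.115888 × 10^8) = 10563.6.

10563.6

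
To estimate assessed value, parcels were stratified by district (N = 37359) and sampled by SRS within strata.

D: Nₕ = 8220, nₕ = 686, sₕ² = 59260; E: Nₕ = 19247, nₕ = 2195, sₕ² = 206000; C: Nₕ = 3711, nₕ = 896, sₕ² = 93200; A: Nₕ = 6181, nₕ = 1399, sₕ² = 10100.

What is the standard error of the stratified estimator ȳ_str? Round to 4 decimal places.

Var(ȳ_str) = Σₕ Wₕ²(1 − fₕ)sₕ²/nₕ with Wₕ = Nₕ/N, N = 37359.
D: Wₕ = 0.22002730; term = 0.22002730²·(1 − 0.08345499)·59260/686 = 3.83305.
E: Wₕ = 0.51519045; term = 0.51519045²·(1 − 0.11404375)·206000/2195 = 22.068895.
C: Wₕ = 0.09933349; term = 0.09933349²·(1 − 0.24144435)·93200/896 = 0.77855047.
A: Wₕ = 0.16544875; term = 0.16544875²·(1 − 0.22633878)·10100/1399 = 0.15289085.
Sum = 26.833386.
SE = √(26.833386) = 5.1801.

5.1801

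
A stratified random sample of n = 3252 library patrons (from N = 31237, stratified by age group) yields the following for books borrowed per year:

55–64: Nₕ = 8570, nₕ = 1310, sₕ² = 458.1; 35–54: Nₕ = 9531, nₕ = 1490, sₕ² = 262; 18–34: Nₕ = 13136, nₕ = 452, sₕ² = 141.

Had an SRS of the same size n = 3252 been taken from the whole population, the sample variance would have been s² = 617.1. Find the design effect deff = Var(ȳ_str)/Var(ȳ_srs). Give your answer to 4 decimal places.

0.5257

Var(ȳ_str) = Σ Wₕ²(1−fₕ)sₕ²/nₕ with Wₕ = Nₕ/31237:
  55–64: (8570/31237)²·(1−1310/8570)·458.1/1310 = 0.022298097
  35–54: (9531/31237)²·(1−1490/9531)·262/1490 = 0.013810993
  18–34: (13136/31237)²·(1−452/13136)·141/452 = 0.05326739
  → Var(ȳ_str) = 0.08937648.
Var(ȳ_srs) = (1 − 3252/31237)·617.1/3252 = 0.17000473.
deff = 0.08937648 / 0.17000473 = 0.5257.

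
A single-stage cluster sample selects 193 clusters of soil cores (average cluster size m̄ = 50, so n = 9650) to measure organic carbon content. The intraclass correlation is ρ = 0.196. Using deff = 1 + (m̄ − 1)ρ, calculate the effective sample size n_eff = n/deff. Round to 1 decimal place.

deff = 1 + (50 − 1)·0.196 = 1 + 9.604 = 10.604.
n_eff = 9650 / 10.604 = 910.0.

910.0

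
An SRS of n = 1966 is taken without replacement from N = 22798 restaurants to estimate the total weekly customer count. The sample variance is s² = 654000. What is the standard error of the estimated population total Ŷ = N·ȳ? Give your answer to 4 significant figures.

Var(Ŷ) = N²·Var(ȳ) = N²·(1 − n/N)·s²/n.
f = 1966/22798 = 0.08623563; Var(ȳ) = 0.91376437·654000/1966 = 303.96841.
Var(Ŷ) = 22798² · 303.96841 = 1.5798722 × 10^11.
SE(Ŷ) = √(1.5798722 × 10^11) = 397500.

397500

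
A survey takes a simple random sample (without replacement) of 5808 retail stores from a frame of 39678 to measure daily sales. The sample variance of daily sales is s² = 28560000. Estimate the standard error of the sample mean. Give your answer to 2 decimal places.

Under SRS without replacement, Var(ȳ) = (1 − f)·s²/n with f = n/N = 5808/39678 = 0.14637835.
Var(ȳ) = (1 − 0.14637835)·28560000/5808 = 0.85362165·4917.3554 = 4197.561.
SE(ȳ) = √(4197.561) = 64.79.

64.79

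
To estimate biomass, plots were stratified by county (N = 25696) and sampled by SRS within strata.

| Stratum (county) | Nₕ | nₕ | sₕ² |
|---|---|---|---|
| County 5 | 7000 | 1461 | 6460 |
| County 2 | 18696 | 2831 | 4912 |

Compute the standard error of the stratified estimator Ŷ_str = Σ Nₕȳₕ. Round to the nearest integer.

26193

Var(Ŷ_str) = Σₕ Nₕ²(1 − fₕ)sₕ²/nₕ.
County 5: 7000²·(1 − 1461/7000)·6460/1461 = 1.7143982 × 10^8.
County 2: 18696²·(1 − 2831/18696)·4912/2831 = 5.1464442 × 10^8.
Sum = 6.8608424 × 10^8.
SE = √(6.8608424 × 10^8) = 26193.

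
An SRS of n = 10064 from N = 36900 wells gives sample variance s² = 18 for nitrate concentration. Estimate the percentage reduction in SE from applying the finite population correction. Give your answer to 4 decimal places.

14.7203

f = n/N = 10064/36900 = 0.27273713.
SE_no-fpc = √(s²/n) = 0.042291291; SE_fpc = √((1−f)s²/n) = 0.036065889.
Ratio = √(1−f) = 0.85279709. Reduction = 100·(1 − 0.85279709) = 14.7203%.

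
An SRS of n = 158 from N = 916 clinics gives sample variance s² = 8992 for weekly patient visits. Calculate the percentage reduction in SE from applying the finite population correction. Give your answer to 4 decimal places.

9.0324

f = n/N = 158/916 = 0.17248908.
SE_no-fpc = √(s²/n) = 7.543964; SE_fpc = √((1−f)s²/n) = 6.862565.
Ratio = √(1−f) = 0.90967627. Reduction = 100·(1 − 0.90967627) = 9.0324%.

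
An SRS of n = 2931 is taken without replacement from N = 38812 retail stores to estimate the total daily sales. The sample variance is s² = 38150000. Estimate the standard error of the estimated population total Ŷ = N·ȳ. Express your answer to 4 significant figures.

4.257 × 10^6

Var(Ŷ) = N²·Var(ȳ) = N²·(1 − n/N)·s²/n.
f = 2931/38812 = 0.07551788; Var(ȳ) = 0.92448212·38150000/2931 = 12033.092.
Var(Ŷ) = 38812² · 12033.092 = 1.8126305 × 10^13.
SE(Ŷ) = √(1.8126305 × 10^13) = 4.257 × 10^6.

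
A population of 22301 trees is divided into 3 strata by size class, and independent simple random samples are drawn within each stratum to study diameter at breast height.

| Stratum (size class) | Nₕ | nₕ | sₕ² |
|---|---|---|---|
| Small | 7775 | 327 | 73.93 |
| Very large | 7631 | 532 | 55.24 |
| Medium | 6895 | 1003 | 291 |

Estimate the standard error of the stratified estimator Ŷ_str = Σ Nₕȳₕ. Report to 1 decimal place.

Var(Ŷ_str) = Σₕ Nₕ²(1 − fₕ)sₕ²/nₕ.
Small: 7775²·(1 − 327/7775)·73.93/327 = 1.3092212 × 10^7.
Very large: 7631²·(1 − 532/7631)·55.24/532 = 5.6249759 × 10^6.
Medium: 6895²·(1 − 1003/6895)·291/1003 = 1.1786614 × 10^7.
Sum = 3.0503802 × 10^7.
SE = √(3.0503802 × 10^7) = 5523.0.

5523.0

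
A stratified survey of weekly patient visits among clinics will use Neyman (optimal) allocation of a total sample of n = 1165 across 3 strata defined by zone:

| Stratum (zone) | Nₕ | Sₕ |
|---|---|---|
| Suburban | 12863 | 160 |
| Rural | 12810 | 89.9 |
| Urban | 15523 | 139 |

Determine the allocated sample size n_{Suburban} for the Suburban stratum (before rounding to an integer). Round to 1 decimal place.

446.7

Neyman allocation: nₕ = n·NₕSₕ / Σⱼ NⱼSⱼ.
Σ NⱼSⱼ = 12863·160 + 12810·89.9 + 15523·139 = 5.367396 × 10^6.
n_{Suburban} = 1165·12863·160 / (5.367396 × 10^6) = 446.7.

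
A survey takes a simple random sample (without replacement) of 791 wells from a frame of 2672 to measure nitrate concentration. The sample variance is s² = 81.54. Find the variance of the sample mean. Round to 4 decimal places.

0.0726

Under SRS without replacement, Var(ȳ) = (1 − f)·s²/n with f = n/N = 791/2672 = 0.29603293.
Var(ȳ) = (1 − 0.29603293)·81.54/791 = 0.70396707·0.1030847 = 0.072568236.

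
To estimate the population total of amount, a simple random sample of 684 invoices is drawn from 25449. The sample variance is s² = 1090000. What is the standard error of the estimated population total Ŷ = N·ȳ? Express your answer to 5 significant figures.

1.0022 × 10^6

Var(Ŷ) = N²·Var(ȳ) = N²·(1 − n/N)·s²/n.
f = 684/25449 = 0.02687728; Var(ȳ) = 0.97312272·1090000/684 = 1550.7365.
Var(Ŷ) = 25449² · 1550.7365 = 1.004337 × 10^12.
SE(Ŷ) = √(1.004337 × 10^12) = 1.0022 × 10^6.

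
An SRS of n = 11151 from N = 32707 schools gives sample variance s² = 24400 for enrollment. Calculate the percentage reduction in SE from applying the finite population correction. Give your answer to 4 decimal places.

f = n/N = 11151/32707 = 0.34093619.
SE_no-fpc = √(s²/n) = 1.4792378; SE_fpc = √((1−f)s²/n) = 1.2008859.
Ratio = √(1−f) = 0.81182745. Reduction = 100·(1 − 0.81182745) = 18.8173%.

18.8173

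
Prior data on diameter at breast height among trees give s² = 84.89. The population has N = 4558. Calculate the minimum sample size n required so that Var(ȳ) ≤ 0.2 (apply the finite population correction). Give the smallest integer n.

389

Without fpc, n₀ = s²/D = 84.89/0.2 = 424.4500.
With fpc, (1 − n/N)·s²/n ≤ D requires n ≥ n₀/(1 + n₀/N) = 424.4500/(1 + 424.4500/4558) = 388.2915.
Rounding up, n = 389.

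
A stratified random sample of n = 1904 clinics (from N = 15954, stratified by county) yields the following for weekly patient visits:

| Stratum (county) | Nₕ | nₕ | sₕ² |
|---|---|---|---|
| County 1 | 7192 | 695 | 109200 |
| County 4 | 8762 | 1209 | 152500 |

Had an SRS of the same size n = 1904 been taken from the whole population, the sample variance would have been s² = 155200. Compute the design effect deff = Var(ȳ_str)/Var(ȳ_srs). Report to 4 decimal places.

Var(ȳ_str) = Σ Wₕ²(1−fₕ)sₕ²/nₕ with Wₕ = Nₕ/15954:
  County 1: (7192/15954)²·(1−695/7192)·109200/695 = 28.84438
  County 4: (8762/15954)²·(1−1209/8762)·152500/1209 = 32.79647
  → Var(ȳ_str) = 61.64085.
Var(ȳ_srs) = (1 − 1904/15954)·155200/1904 = 71.784637.
deff = 61.64085 / 71.784637 = 0.8587.

0.8587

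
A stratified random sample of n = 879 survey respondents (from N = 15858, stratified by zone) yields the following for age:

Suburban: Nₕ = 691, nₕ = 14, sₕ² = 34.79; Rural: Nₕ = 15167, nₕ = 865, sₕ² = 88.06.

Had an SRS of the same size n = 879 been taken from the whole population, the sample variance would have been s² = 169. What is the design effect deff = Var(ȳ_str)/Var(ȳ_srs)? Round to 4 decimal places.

0.5090

Var(ȳ_str) = Σ Wₕ²(1−fₕ)sₕ²/nₕ with Wₕ = Nₕ/15858:
  Suburban: (691/15858)²·(1−14/691)·34.79/14 = 0.0046227061
  Rural: (15167/15858)²·(1−865/15167)·88.06/865 = 0.087813686
  → Var(ȳ_str) = 0.092436392.
Var(ȳ_srs) = (1 − 879/15858)·169/879 = 0.18160685.
deff = 0.092436392 / 0.18160685 = 0.5090.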